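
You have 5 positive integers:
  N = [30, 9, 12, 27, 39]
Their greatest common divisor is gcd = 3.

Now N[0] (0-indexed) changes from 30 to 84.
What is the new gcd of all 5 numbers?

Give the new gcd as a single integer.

Numbers: [30, 9, 12, 27, 39], gcd = 3
Change: index 0, 30 -> 84
gcd of the OTHER numbers (without index 0): gcd([9, 12, 27, 39]) = 3
New gcd = gcd(g_others, new_val) = gcd(3, 84) = 3

Answer: 3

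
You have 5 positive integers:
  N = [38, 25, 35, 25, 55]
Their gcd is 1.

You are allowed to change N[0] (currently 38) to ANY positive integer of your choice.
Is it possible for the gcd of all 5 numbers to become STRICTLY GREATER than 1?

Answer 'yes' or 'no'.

Answer: yes

Derivation:
Current gcd = 1
gcd of all OTHER numbers (without N[0]=38): gcd([25, 35, 25, 55]) = 5
The new gcd after any change is gcd(5, new_value).
This can be at most 5.
Since 5 > old gcd 1, the gcd CAN increase (e.g., set N[0] = 5).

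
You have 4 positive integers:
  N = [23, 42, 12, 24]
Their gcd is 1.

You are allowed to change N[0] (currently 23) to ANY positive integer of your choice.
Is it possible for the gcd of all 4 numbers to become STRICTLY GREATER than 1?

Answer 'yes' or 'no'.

Answer: yes

Derivation:
Current gcd = 1
gcd of all OTHER numbers (without N[0]=23): gcd([42, 12, 24]) = 6
The new gcd after any change is gcd(6, new_value).
This can be at most 6.
Since 6 > old gcd 1, the gcd CAN increase (e.g., set N[0] = 6).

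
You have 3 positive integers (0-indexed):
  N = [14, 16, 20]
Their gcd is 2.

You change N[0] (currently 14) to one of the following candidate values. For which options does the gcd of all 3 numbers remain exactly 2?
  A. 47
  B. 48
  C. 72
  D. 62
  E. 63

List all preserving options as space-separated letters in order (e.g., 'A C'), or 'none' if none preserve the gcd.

Old gcd = 2; gcd of others (without N[0]) = 4
New gcd for candidate v: gcd(4, v). Preserves old gcd iff gcd(4, v) = 2.
  Option A: v=47, gcd(4,47)=1 -> changes
  Option B: v=48, gcd(4,48)=4 -> changes
  Option C: v=72, gcd(4,72)=4 -> changes
  Option D: v=62, gcd(4,62)=2 -> preserves
  Option E: v=63, gcd(4,63)=1 -> changes

Answer: D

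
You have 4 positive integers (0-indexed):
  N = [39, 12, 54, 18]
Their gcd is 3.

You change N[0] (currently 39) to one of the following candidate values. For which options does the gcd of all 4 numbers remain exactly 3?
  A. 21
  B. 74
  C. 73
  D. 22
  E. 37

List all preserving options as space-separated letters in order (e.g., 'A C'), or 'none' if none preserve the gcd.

Old gcd = 3; gcd of others (without N[0]) = 6
New gcd for candidate v: gcd(6, v). Preserves old gcd iff gcd(6, v) = 3.
  Option A: v=21, gcd(6,21)=3 -> preserves
  Option B: v=74, gcd(6,74)=2 -> changes
  Option C: v=73, gcd(6,73)=1 -> changes
  Option D: v=22, gcd(6,22)=2 -> changes
  Option E: v=37, gcd(6,37)=1 -> changes

Answer: A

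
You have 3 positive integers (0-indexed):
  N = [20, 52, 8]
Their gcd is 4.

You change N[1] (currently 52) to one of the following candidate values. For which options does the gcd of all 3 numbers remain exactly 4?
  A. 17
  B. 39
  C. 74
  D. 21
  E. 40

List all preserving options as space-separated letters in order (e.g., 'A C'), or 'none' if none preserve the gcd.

Old gcd = 4; gcd of others (without N[1]) = 4
New gcd for candidate v: gcd(4, v). Preserves old gcd iff gcd(4, v) = 4.
  Option A: v=17, gcd(4,17)=1 -> changes
  Option B: v=39, gcd(4,39)=1 -> changes
  Option C: v=74, gcd(4,74)=2 -> changes
  Option D: v=21, gcd(4,21)=1 -> changes
  Option E: v=40, gcd(4,40)=4 -> preserves

Answer: E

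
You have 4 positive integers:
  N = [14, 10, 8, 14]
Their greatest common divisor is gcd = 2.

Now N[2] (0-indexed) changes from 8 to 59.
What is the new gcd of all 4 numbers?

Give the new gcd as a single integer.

Answer: 1

Derivation:
Numbers: [14, 10, 8, 14], gcd = 2
Change: index 2, 8 -> 59
gcd of the OTHER numbers (without index 2): gcd([14, 10, 14]) = 2
New gcd = gcd(g_others, new_val) = gcd(2, 59) = 1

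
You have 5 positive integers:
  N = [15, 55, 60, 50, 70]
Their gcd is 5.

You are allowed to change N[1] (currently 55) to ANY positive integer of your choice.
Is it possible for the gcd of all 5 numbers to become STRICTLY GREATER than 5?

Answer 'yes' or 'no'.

Answer: no

Derivation:
Current gcd = 5
gcd of all OTHER numbers (without N[1]=55): gcd([15, 60, 50, 70]) = 5
The new gcd after any change is gcd(5, new_value).
This can be at most 5.
Since 5 = old gcd 5, the gcd can only stay the same or decrease.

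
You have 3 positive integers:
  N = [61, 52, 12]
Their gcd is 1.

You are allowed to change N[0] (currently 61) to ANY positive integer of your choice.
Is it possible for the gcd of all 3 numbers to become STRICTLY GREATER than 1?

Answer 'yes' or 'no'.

Answer: yes

Derivation:
Current gcd = 1
gcd of all OTHER numbers (without N[0]=61): gcd([52, 12]) = 4
The new gcd after any change is gcd(4, new_value).
This can be at most 4.
Since 4 > old gcd 1, the gcd CAN increase (e.g., set N[0] = 4).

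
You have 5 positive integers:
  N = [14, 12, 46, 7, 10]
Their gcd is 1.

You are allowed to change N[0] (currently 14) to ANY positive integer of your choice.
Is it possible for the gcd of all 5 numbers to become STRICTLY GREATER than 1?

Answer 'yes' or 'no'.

Current gcd = 1
gcd of all OTHER numbers (without N[0]=14): gcd([12, 46, 7, 10]) = 1
The new gcd after any change is gcd(1, new_value).
This can be at most 1.
Since 1 = old gcd 1, the gcd can only stay the same or decrease.

Answer: no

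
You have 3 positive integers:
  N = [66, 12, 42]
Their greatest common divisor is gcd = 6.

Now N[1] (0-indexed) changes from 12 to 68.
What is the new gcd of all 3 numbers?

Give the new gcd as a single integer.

Answer: 2

Derivation:
Numbers: [66, 12, 42], gcd = 6
Change: index 1, 12 -> 68
gcd of the OTHER numbers (without index 1): gcd([66, 42]) = 6
New gcd = gcd(g_others, new_val) = gcd(6, 68) = 2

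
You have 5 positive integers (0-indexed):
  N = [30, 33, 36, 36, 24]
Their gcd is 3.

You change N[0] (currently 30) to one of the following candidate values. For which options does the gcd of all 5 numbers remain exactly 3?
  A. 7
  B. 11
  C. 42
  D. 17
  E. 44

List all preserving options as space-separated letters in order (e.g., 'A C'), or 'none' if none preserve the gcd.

Answer: C

Derivation:
Old gcd = 3; gcd of others (without N[0]) = 3
New gcd for candidate v: gcd(3, v). Preserves old gcd iff gcd(3, v) = 3.
  Option A: v=7, gcd(3,7)=1 -> changes
  Option B: v=11, gcd(3,11)=1 -> changes
  Option C: v=42, gcd(3,42)=3 -> preserves
  Option D: v=17, gcd(3,17)=1 -> changes
  Option E: v=44, gcd(3,44)=1 -> changes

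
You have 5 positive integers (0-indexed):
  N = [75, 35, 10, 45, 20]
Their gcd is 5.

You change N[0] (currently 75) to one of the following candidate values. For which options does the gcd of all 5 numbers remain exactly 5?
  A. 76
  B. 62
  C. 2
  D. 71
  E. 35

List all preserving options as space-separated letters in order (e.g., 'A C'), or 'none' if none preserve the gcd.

Answer: E

Derivation:
Old gcd = 5; gcd of others (without N[0]) = 5
New gcd for candidate v: gcd(5, v). Preserves old gcd iff gcd(5, v) = 5.
  Option A: v=76, gcd(5,76)=1 -> changes
  Option B: v=62, gcd(5,62)=1 -> changes
  Option C: v=2, gcd(5,2)=1 -> changes
  Option D: v=71, gcd(5,71)=1 -> changes
  Option E: v=35, gcd(5,35)=5 -> preserves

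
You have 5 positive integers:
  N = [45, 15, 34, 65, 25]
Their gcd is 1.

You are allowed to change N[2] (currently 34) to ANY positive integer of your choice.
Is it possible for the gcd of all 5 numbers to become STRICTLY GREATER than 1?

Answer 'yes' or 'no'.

Current gcd = 1
gcd of all OTHER numbers (without N[2]=34): gcd([45, 15, 65, 25]) = 5
The new gcd after any change is gcd(5, new_value).
This can be at most 5.
Since 5 > old gcd 1, the gcd CAN increase (e.g., set N[2] = 5).

Answer: yes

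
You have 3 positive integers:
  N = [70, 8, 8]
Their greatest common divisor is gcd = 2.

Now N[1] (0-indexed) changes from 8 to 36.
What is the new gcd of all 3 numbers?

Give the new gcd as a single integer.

Numbers: [70, 8, 8], gcd = 2
Change: index 1, 8 -> 36
gcd of the OTHER numbers (without index 1): gcd([70, 8]) = 2
New gcd = gcd(g_others, new_val) = gcd(2, 36) = 2

Answer: 2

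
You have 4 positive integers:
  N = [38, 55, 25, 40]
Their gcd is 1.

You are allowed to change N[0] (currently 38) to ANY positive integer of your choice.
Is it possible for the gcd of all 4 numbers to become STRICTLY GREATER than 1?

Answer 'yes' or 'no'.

Answer: yes

Derivation:
Current gcd = 1
gcd of all OTHER numbers (without N[0]=38): gcd([55, 25, 40]) = 5
The new gcd after any change is gcd(5, new_value).
This can be at most 5.
Since 5 > old gcd 1, the gcd CAN increase (e.g., set N[0] = 5).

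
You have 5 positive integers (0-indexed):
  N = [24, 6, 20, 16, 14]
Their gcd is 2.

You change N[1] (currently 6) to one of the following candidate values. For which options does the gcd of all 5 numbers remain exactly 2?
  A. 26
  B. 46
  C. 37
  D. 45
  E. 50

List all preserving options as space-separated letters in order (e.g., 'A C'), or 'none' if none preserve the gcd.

Old gcd = 2; gcd of others (without N[1]) = 2
New gcd for candidate v: gcd(2, v). Preserves old gcd iff gcd(2, v) = 2.
  Option A: v=26, gcd(2,26)=2 -> preserves
  Option B: v=46, gcd(2,46)=2 -> preserves
  Option C: v=37, gcd(2,37)=1 -> changes
  Option D: v=45, gcd(2,45)=1 -> changes
  Option E: v=50, gcd(2,50)=2 -> preserves

Answer: A B E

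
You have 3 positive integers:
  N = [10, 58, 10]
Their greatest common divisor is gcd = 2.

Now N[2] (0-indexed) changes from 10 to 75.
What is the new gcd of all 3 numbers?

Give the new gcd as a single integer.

Numbers: [10, 58, 10], gcd = 2
Change: index 2, 10 -> 75
gcd of the OTHER numbers (without index 2): gcd([10, 58]) = 2
New gcd = gcd(g_others, new_val) = gcd(2, 75) = 1

Answer: 1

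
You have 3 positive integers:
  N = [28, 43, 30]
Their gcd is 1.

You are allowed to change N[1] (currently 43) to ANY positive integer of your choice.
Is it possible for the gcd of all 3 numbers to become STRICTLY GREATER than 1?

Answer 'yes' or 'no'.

Current gcd = 1
gcd of all OTHER numbers (without N[1]=43): gcd([28, 30]) = 2
The new gcd after any change is gcd(2, new_value).
This can be at most 2.
Since 2 > old gcd 1, the gcd CAN increase (e.g., set N[1] = 2).

Answer: yes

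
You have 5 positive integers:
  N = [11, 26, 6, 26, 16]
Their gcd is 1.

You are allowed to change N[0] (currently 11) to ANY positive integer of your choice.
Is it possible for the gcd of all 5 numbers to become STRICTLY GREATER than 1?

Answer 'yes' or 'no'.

Answer: yes

Derivation:
Current gcd = 1
gcd of all OTHER numbers (without N[0]=11): gcd([26, 6, 26, 16]) = 2
The new gcd after any change is gcd(2, new_value).
This can be at most 2.
Since 2 > old gcd 1, the gcd CAN increase (e.g., set N[0] = 2).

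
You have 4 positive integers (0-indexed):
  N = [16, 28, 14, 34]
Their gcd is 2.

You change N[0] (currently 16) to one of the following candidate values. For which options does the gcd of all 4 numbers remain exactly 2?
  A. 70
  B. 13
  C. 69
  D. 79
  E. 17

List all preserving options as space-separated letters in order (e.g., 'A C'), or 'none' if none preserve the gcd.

Old gcd = 2; gcd of others (without N[0]) = 2
New gcd for candidate v: gcd(2, v). Preserves old gcd iff gcd(2, v) = 2.
  Option A: v=70, gcd(2,70)=2 -> preserves
  Option B: v=13, gcd(2,13)=1 -> changes
  Option C: v=69, gcd(2,69)=1 -> changes
  Option D: v=79, gcd(2,79)=1 -> changes
  Option E: v=17, gcd(2,17)=1 -> changes

Answer: A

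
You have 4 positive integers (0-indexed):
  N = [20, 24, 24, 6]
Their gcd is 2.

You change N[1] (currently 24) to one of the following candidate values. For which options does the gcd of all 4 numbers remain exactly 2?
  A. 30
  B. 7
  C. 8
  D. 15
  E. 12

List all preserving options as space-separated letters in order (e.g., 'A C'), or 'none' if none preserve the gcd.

Old gcd = 2; gcd of others (without N[1]) = 2
New gcd for candidate v: gcd(2, v). Preserves old gcd iff gcd(2, v) = 2.
  Option A: v=30, gcd(2,30)=2 -> preserves
  Option B: v=7, gcd(2,7)=1 -> changes
  Option C: v=8, gcd(2,8)=2 -> preserves
  Option D: v=15, gcd(2,15)=1 -> changes
  Option E: v=12, gcd(2,12)=2 -> preserves

Answer: A C E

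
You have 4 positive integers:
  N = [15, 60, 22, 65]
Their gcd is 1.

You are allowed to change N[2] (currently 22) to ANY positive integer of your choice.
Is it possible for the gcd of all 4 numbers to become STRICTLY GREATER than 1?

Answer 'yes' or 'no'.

Answer: yes

Derivation:
Current gcd = 1
gcd of all OTHER numbers (without N[2]=22): gcd([15, 60, 65]) = 5
The new gcd after any change is gcd(5, new_value).
This can be at most 5.
Since 5 > old gcd 1, the gcd CAN increase (e.g., set N[2] = 5).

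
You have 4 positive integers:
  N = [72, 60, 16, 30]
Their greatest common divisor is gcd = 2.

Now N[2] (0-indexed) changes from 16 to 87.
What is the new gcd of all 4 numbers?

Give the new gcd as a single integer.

Answer: 3

Derivation:
Numbers: [72, 60, 16, 30], gcd = 2
Change: index 2, 16 -> 87
gcd of the OTHER numbers (without index 2): gcd([72, 60, 30]) = 6
New gcd = gcd(g_others, new_val) = gcd(6, 87) = 3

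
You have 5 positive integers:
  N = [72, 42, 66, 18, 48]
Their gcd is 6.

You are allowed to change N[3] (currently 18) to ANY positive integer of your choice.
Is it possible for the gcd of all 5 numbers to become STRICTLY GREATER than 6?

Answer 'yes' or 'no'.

Current gcd = 6
gcd of all OTHER numbers (without N[3]=18): gcd([72, 42, 66, 48]) = 6
The new gcd after any change is gcd(6, new_value).
This can be at most 6.
Since 6 = old gcd 6, the gcd can only stay the same or decrease.

Answer: no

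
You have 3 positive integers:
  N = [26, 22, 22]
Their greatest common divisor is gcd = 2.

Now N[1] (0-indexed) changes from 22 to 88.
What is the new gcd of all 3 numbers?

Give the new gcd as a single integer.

Answer: 2

Derivation:
Numbers: [26, 22, 22], gcd = 2
Change: index 1, 22 -> 88
gcd of the OTHER numbers (without index 1): gcd([26, 22]) = 2
New gcd = gcd(g_others, new_val) = gcd(2, 88) = 2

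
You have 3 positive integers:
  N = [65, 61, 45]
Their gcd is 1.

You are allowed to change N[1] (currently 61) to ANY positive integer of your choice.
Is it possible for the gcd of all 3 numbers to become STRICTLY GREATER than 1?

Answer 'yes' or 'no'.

Current gcd = 1
gcd of all OTHER numbers (without N[1]=61): gcd([65, 45]) = 5
The new gcd after any change is gcd(5, new_value).
This can be at most 5.
Since 5 > old gcd 1, the gcd CAN increase (e.g., set N[1] = 5).

Answer: yes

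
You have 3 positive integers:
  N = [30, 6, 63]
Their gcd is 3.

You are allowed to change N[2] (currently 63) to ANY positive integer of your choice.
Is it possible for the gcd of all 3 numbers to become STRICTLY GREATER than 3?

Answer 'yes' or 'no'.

Current gcd = 3
gcd of all OTHER numbers (without N[2]=63): gcd([30, 6]) = 6
The new gcd after any change is gcd(6, new_value).
This can be at most 6.
Since 6 > old gcd 3, the gcd CAN increase (e.g., set N[2] = 6).

Answer: yes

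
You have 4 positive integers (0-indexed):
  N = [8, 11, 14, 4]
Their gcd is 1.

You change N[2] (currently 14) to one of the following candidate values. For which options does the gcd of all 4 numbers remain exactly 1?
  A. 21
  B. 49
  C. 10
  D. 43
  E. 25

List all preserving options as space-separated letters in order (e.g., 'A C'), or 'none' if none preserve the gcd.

Answer: A B C D E

Derivation:
Old gcd = 1; gcd of others (without N[2]) = 1
New gcd for candidate v: gcd(1, v). Preserves old gcd iff gcd(1, v) = 1.
  Option A: v=21, gcd(1,21)=1 -> preserves
  Option B: v=49, gcd(1,49)=1 -> preserves
  Option C: v=10, gcd(1,10)=1 -> preserves
  Option D: v=43, gcd(1,43)=1 -> preserves
  Option E: v=25, gcd(1,25)=1 -> preserves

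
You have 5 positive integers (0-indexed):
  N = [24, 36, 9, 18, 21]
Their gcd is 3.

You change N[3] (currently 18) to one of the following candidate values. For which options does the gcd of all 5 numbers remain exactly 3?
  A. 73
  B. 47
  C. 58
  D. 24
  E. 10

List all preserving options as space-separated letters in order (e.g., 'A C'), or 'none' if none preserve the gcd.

Old gcd = 3; gcd of others (without N[3]) = 3
New gcd for candidate v: gcd(3, v). Preserves old gcd iff gcd(3, v) = 3.
  Option A: v=73, gcd(3,73)=1 -> changes
  Option B: v=47, gcd(3,47)=1 -> changes
  Option C: v=58, gcd(3,58)=1 -> changes
  Option D: v=24, gcd(3,24)=3 -> preserves
  Option E: v=10, gcd(3,10)=1 -> changes

Answer: D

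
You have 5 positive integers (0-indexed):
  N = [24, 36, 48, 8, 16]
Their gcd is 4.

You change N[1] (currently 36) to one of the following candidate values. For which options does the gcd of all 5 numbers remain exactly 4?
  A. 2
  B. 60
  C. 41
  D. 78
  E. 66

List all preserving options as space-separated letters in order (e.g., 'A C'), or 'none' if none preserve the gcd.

Answer: B

Derivation:
Old gcd = 4; gcd of others (without N[1]) = 8
New gcd for candidate v: gcd(8, v). Preserves old gcd iff gcd(8, v) = 4.
  Option A: v=2, gcd(8,2)=2 -> changes
  Option B: v=60, gcd(8,60)=4 -> preserves
  Option C: v=41, gcd(8,41)=1 -> changes
  Option D: v=78, gcd(8,78)=2 -> changes
  Option E: v=66, gcd(8,66)=2 -> changes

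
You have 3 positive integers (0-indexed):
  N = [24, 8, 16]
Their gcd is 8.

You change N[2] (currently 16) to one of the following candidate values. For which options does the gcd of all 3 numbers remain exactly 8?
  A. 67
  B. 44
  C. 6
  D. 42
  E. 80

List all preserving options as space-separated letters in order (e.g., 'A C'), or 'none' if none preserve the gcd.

Answer: E

Derivation:
Old gcd = 8; gcd of others (without N[2]) = 8
New gcd for candidate v: gcd(8, v). Preserves old gcd iff gcd(8, v) = 8.
  Option A: v=67, gcd(8,67)=1 -> changes
  Option B: v=44, gcd(8,44)=4 -> changes
  Option C: v=6, gcd(8,6)=2 -> changes
  Option D: v=42, gcd(8,42)=2 -> changes
  Option E: v=80, gcd(8,80)=8 -> preserves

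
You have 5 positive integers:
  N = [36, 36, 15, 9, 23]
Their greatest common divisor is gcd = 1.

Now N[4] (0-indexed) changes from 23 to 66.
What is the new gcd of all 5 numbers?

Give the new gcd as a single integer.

Answer: 3

Derivation:
Numbers: [36, 36, 15, 9, 23], gcd = 1
Change: index 4, 23 -> 66
gcd of the OTHER numbers (without index 4): gcd([36, 36, 15, 9]) = 3
New gcd = gcd(g_others, new_val) = gcd(3, 66) = 3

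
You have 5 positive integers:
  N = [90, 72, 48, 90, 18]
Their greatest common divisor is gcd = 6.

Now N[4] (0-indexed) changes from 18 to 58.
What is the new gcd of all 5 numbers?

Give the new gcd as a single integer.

Numbers: [90, 72, 48, 90, 18], gcd = 6
Change: index 4, 18 -> 58
gcd of the OTHER numbers (without index 4): gcd([90, 72, 48, 90]) = 6
New gcd = gcd(g_others, new_val) = gcd(6, 58) = 2

Answer: 2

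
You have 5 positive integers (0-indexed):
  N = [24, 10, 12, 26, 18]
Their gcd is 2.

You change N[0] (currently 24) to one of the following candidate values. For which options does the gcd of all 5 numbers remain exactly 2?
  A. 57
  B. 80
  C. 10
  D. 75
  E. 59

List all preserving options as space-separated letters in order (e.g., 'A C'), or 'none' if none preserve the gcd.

Old gcd = 2; gcd of others (without N[0]) = 2
New gcd for candidate v: gcd(2, v). Preserves old gcd iff gcd(2, v) = 2.
  Option A: v=57, gcd(2,57)=1 -> changes
  Option B: v=80, gcd(2,80)=2 -> preserves
  Option C: v=10, gcd(2,10)=2 -> preserves
  Option D: v=75, gcd(2,75)=1 -> changes
  Option E: v=59, gcd(2,59)=1 -> changes

Answer: B C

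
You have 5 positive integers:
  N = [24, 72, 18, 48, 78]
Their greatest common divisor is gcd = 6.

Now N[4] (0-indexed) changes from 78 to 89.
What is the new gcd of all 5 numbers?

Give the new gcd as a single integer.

Answer: 1

Derivation:
Numbers: [24, 72, 18, 48, 78], gcd = 6
Change: index 4, 78 -> 89
gcd of the OTHER numbers (without index 4): gcd([24, 72, 18, 48]) = 6
New gcd = gcd(g_others, new_val) = gcd(6, 89) = 1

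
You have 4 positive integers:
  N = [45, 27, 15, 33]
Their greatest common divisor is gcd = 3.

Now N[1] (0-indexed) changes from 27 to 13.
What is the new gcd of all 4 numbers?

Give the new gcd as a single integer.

Answer: 1

Derivation:
Numbers: [45, 27, 15, 33], gcd = 3
Change: index 1, 27 -> 13
gcd of the OTHER numbers (without index 1): gcd([45, 15, 33]) = 3
New gcd = gcd(g_others, new_val) = gcd(3, 13) = 1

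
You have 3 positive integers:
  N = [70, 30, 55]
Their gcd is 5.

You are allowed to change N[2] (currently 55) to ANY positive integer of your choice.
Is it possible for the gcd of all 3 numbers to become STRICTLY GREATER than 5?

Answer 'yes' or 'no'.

Answer: yes

Derivation:
Current gcd = 5
gcd of all OTHER numbers (without N[2]=55): gcd([70, 30]) = 10
The new gcd after any change is gcd(10, new_value).
This can be at most 10.
Since 10 > old gcd 5, the gcd CAN increase (e.g., set N[2] = 10).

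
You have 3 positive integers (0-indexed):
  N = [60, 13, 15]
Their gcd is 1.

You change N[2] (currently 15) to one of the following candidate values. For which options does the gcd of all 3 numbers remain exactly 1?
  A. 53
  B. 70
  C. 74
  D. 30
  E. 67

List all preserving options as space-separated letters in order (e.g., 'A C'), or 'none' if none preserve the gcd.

Old gcd = 1; gcd of others (without N[2]) = 1
New gcd for candidate v: gcd(1, v). Preserves old gcd iff gcd(1, v) = 1.
  Option A: v=53, gcd(1,53)=1 -> preserves
  Option B: v=70, gcd(1,70)=1 -> preserves
  Option C: v=74, gcd(1,74)=1 -> preserves
  Option D: v=30, gcd(1,30)=1 -> preserves
  Option E: v=67, gcd(1,67)=1 -> preserves

Answer: A B C D E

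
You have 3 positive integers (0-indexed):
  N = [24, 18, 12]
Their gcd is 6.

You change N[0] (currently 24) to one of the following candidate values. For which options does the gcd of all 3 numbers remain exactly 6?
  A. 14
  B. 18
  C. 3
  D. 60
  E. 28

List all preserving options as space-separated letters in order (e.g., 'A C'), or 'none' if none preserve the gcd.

Old gcd = 6; gcd of others (without N[0]) = 6
New gcd for candidate v: gcd(6, v). Preserves old gcd iff gcd(6, v) = 6.
  Option A: v=14, gcd(6,14)=2 -> changes
  Option B: v=18, gcd(6,18)=6 -> preserves
  Option C: v=3, gcd(6,3)=3 -> changes
  Option D: v=60, gcd(6,60)=6 -> preserves
  Option E: v=28, gcd(6,28)=2 -> changes

Answer: B D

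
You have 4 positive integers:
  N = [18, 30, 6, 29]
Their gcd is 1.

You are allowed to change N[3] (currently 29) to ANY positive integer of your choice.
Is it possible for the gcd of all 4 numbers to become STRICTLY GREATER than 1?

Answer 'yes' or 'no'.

Answer: yes

Derivation:
Current gcd = 1
gcd of all OTHER numbers (without N[3]=29): gcd([18, 30, 6]) = 6
The new gcd after any change is gcd(6, new_value).
This can be at most 6.
Since 6 > old gcd 1, the gcd CAN increase (e.g., set N[3] = 6).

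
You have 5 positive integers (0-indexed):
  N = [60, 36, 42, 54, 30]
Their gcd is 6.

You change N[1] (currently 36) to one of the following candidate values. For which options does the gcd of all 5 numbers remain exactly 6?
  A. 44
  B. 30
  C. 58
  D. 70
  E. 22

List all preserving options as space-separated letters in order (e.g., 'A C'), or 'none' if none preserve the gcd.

Old gcd = 6; gcd of others (without N[1]) = 6
New gcd for candidate v: gcd(6, v). Preserves old gcd iff gcd(6, v) = 6.
  Option A: v=44, gcd(6,44)=2 -> changes
  Option B: v=30, gcd(6,30)=6 -> preserves
  Option C: v=58, gcd(6,58)=2 -> changes
  Option D: v=70, gcd(6,70)=2 -> changes
  Option E: v=22, gcd(6,22)=2 -> changes

Answer: B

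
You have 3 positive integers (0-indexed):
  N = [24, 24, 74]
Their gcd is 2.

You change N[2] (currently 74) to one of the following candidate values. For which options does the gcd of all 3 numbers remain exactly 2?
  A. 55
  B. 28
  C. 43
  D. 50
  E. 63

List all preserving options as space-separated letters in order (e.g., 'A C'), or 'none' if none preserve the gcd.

Answer: D

Derivation:
Old gcd = 2; gcd of others (without N[2]) = 24
New gcd for candidate v: gcd(24, v). Preserves old gcd iff gcd(24, v) = 2.
  Option A: v=55, gcd(24,55)=1 -> changes
  Option B: v=28, gcd(24,28)=4 -> changes
  Option C: v=43, gcd(24,43)=1 -> changes
  Option D: v=50, gcd(24,50)=2 -> preserves
  Option E: v=63, gcd(24,63)=3 -> changes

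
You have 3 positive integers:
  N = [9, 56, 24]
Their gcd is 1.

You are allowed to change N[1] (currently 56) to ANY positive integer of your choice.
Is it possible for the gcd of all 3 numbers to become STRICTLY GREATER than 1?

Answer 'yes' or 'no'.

Answer: yes

Derivation:
Current gcd = 1
gcd of all OTHER numbers (without N[1]=56): gcd([9, 24]) = 3
The new gcd after any change is gcd(3, new_value).
This can be at most 3.
Since 3 > old gcd 1, the gcd CAN increase (e.g., set N[1] = 3).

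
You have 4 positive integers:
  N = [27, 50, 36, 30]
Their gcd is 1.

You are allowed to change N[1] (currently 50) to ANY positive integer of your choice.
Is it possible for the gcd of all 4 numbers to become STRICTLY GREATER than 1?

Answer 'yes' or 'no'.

Current gcd = 1
gcd of all OTHER numbers (without N[1]=50): gcd([27, 36, 30]) = 3
The new gcd after any change is gcd(3, new_value).
This can be at most 3.
Since 3 > old gcd 1, the gcd CAN increase (e.g., set N[1] = 3).

Answer: yes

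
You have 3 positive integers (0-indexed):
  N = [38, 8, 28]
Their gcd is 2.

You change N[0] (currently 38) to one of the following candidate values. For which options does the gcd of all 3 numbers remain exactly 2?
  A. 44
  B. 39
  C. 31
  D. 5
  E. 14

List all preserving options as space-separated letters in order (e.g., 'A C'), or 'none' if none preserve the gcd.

Old gcd = 2; gcd of others (without N[0]) = 4
New gcd for candidate v: gcd(4, v). Preserves old gcd iff gcd(4, v) = 2.
  Option A: v=44, gcd(4,44)=4 -> changes
  Option B: v=39, gcd(4,39)=1 -> changes
  Option C: v=31, gcd(4,31)=1 -> changes
  Option D: v=5, gcd(4,5)=1 -> changes
  Option E: v=14, gcd(4,14)=2 -> preserves

Answer: E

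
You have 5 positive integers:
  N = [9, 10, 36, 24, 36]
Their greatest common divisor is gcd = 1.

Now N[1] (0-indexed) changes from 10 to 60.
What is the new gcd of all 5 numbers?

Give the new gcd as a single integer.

Answer: 3

Derivation:
Numbers: [9, 10, 36, 24, 36], gcd = 1
Change: index 1, 10 -> 60
gcd of the OTHER numbers (without index 1): gcd([9, 36, 24, 36]) = 3
New gcd = gcd(g_others, new_val) = gcd(3, 60) = 3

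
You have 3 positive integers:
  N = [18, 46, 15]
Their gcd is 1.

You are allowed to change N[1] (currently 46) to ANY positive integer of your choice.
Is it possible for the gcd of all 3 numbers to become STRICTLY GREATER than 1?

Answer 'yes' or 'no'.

Current gcd = 1
gcd of all OTHER numbers (without N[1]=46): gcd([18, 15]) = 3
The new gcd after any change is gcd(3, new_value).
This can be at most 3.
Since 3 > old gcd 1, the gcd CAN increase (e.g., set N[1] = 3).

Answer: yes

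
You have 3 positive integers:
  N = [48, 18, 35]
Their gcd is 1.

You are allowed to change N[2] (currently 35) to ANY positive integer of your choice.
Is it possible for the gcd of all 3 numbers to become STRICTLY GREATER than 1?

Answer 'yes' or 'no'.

Answer: yes

Derivation:
Current gcd = 1
gcd of all OTHER numbers (without N[2]=35): gcd([48, 18]) = 6
The new gcd after any change is gcd(6, new_value).
This can be at most 6.
Since 6 > old gcd 1, the gcd CAN increase (e.g., set N[2] = 6).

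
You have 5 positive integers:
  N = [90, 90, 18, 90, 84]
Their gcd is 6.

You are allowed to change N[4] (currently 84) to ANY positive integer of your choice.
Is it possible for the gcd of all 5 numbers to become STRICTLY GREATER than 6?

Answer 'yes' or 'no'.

Current gcd = 6
gcd of all OTHER numbers (without N[4]=84): gcd([90, 90, 18, 90]) = 18
The new gcd after any change is gcd(18, new_value).
This can be at most 18.
Since 18 > old gcd 6, the gcd CAN increase (e.g., set N[4] = 18).

Answer: yes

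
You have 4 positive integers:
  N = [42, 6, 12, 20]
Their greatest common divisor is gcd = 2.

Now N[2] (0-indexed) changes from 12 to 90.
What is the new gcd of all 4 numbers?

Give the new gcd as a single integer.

Numbers: [42, 6, 12, 20], gcd = 2
Change: index 2, 12 -> 90
gcd of the OTHER numbers (without index 2): gcd([42, 6, 20]) = 2
New gcd = gcd(g_others, new_val) = gcd(2, 90) = 2

Answer: 2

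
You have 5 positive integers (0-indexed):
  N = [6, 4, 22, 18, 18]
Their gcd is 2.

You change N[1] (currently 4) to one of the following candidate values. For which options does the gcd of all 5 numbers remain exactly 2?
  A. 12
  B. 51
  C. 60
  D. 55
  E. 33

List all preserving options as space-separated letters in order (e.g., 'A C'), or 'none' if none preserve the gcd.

Old gcd = 2; gcd of others (without N[1]) = 2
New gcd for candidate v: gcd(2, v). Preserves old gcd iff gcd(2, v) = 2.
  Option A: v=12, gcd(2,12)=2 -> preserves
  Option B: v=51, gcd(2,51)=1 -> changes
  Option C: v=60, gcd(2,60)=2 -> preserves
  Option D: v=55, gcd(2,55)=1 -> changes
  Option E: v=33, gcd(2,33)=1 -> changes

Answer: A C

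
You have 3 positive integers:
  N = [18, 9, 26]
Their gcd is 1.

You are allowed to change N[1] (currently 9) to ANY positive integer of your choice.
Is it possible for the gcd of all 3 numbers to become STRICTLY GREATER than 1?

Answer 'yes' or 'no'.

Answer: yes

Derivation:
Current gcd = 1
gcd of all OTHER numbers (without N[1]=9): gcd([18, 26]) = 2
The new gcd after any change is gcd(2, new_value).
This can be at most 2.
Since 2 > old gcd 1, the gcd CAN increase (e.g., set N[1] = 2).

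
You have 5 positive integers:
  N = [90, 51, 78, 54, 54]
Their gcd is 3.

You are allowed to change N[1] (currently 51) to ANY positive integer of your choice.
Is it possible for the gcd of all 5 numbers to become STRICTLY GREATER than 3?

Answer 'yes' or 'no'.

Answer: yes

Derivation:
Current gcd = 3
gcd of all OTHER numbers (without N[1]=51): gcd([90, 78, 54, 54]) = 6
The new gcd after any change is gcd(6, new_value).
This can be at most 6.
Since 6 > old gcd 3, the gcd CAN increase (e.g., set N[1] = 6).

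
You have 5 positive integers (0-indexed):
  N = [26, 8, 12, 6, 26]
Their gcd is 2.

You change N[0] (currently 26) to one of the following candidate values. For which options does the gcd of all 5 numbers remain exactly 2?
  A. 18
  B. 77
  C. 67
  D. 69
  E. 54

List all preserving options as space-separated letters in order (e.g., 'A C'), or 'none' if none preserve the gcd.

Answer: A E

Derivation:
Old gcd = 2; gcd of others (without N[0]) = 2
New gcd for candidate v: gcd(2, v). Preserves old gcd iff gcd(2, v) = 2.
  Option A: v=18, gcd(2,18)=2 -> preserves
  Option B: v=77, gcd(2,77)=1 -> changes
  Option C: v=67, gcd(2,67)=1 -> changes
  Option D: v=69, gcd(2,69)=1 -> changes
  Option E: v=54, gcd(2,54)=2 -> preserves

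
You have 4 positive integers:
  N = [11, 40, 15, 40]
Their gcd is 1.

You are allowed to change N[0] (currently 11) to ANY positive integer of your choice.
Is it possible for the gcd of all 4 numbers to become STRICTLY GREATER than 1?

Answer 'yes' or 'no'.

Current gcd = 1
gcd of all OTHER numbers (without N[0]=11): gcd([40, 15, 40]) = 5
The new gcd after any change is gcd(5, new_value).
This can be at most 5.
Since 5 > old gcd 1, the gcd CAN increase (e.g., set N[0] = 5).

Answer: yes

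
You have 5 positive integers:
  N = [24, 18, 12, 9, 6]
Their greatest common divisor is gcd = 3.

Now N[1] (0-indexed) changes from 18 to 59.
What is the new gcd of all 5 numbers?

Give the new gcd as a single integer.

Answer: 1

Derivation:
Numbers: [24, 18, 12, 9, 6], gcd = 3
Change: index 1, 18 -> 59
gcd of the OTHER numbers (without index 1): gcd([24, 12, 9, 6]) = 3
New gcd = gcd(g_others, new_val) = gcd(3, 59) = 1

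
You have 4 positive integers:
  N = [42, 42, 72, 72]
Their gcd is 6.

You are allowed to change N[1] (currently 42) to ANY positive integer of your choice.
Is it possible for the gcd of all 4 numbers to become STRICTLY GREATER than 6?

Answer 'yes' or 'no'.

Current gcd = 6
gcd of all OTHER numbers (without N[1]=42): gcd([42, 72, 72]) = 6
The new gcd after any change is gcd(6, new_value).
This can be at most 6.
Since 6 = old gcd 6, the gcd can only stay the same or decrease.

Answer: no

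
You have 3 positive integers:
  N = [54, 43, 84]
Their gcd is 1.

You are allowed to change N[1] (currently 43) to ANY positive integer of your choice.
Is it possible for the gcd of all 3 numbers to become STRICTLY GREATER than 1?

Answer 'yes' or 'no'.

Answer: yes

Derivation:
Current gcd = 1
gcd of all OTHER numbers (without N[1]=43): gcd([54, 84]) = 6
The new gcd after any change is gcd(6, new_value).
This can be at most 6.
Since 6 > old gcd 1, the gcd CAN increase (e.g., set N[1] = 6).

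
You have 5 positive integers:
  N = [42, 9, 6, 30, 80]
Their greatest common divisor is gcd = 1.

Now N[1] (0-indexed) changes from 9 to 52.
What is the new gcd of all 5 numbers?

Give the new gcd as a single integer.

Answer: 2

Derivation:
Numbers: [42, 9, 6, 30, 80], gcd = 1
Change: index 1, 9 -> 52
gcd of the OTHER numbers (without index 1): gcd([42, 6, 30, 80]) = 2
New gcd = gcd(g_others, new_val) = gcd(2, 52) = 2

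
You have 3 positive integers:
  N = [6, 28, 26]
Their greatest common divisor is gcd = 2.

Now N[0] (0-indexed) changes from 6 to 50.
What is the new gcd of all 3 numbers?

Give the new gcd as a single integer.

Answer: 2

Derivation:
Numbers: [6, 28, 26], gcd = 2
Change: index 0, 6 -> 50
gcd of the OTHER numbers (without index 0): gcd([28, 26]) = 2
New gcd = gcd(g_others, new_val) = gcd(2, 50) = 2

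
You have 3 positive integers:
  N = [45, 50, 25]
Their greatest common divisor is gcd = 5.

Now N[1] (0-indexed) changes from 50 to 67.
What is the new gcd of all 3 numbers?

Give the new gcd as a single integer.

Answer: 1

Derivation:
Numbers: [45, 50, 25], gcd = 5
Change: index 1, 50 -> 67
gcd of the OTHER numbers (without index 1): gcd([45, 25]) = 5
New gcd = gcd(g_others, new_val) = gcd(5, 67) = 1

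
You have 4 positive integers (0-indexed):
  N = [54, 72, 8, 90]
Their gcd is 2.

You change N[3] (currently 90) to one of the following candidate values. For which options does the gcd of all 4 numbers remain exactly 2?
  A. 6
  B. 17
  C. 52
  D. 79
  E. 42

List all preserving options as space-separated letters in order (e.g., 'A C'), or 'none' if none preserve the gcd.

Old gcd = 2; gcd of others (without N[3]) = 2
New gcd for candidate v: gcd(2, v). Preserves old gcd iff gcd(2, v) = 2.
  Option A: v=6, gcd(2,6)=2 -> preserves
  Option B: v=17, gcd(2,17)=1 -> changes
  Option C: v=52, gcd(2,52)=2 -> preserves
  Option D: v=79, gcd(2,79)=1 -> changes
  Option E: v=42, gcd(2,42)=2 -> preserves

Answer: A C E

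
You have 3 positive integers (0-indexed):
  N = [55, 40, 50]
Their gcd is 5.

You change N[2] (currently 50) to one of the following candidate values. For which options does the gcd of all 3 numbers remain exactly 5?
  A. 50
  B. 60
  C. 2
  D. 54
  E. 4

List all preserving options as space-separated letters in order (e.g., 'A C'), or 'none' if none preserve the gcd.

Old gcd = 5; gcd of others (without N[2]) = 5
New gcd for candidate v: gcd(5, v). Preserves old gcd iff gcd(5, v) = 5.
  Option A: v=50, gcd(5,50)=5 -> preserves
  Option B: v=60, gcd(5,60)=5 -> preserves
  Option C: v=2, gcd(5,2)=1 -> changes
  Option D: v=54, gcd(5,54)=1 -> changes
  Option E: v=4, gcd(5,4)=1 -> changes

Answer: A B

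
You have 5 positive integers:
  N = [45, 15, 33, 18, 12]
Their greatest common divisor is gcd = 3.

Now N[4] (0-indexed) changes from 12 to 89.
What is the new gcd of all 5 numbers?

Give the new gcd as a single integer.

Numbers: [45, 15, 33, 18, 12], gcd = 3
Change: index 4, 12 -> 89
gcd of the OTHER numbers (without index 4): gcd([45, 15, 33, 18]) = 3
New gcd = gcd(g_others, new_val) = gcd(3, 89) = 1

Answer: 1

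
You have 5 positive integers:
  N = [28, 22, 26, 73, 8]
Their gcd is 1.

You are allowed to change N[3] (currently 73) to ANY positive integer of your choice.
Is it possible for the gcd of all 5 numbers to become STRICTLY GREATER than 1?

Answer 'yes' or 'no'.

Answer: yes

Derivation:
Current gcd = 1
gcd of all OTHER numbers (without N[3]=73): gcd([28, 22, 26, 8]) = 2
The new gcd after any change is gcd(2, new_value).
This can be at most 2.
Since 2 > old gcd 1, the gcd CAN increase (e.g., set N[3] = 2).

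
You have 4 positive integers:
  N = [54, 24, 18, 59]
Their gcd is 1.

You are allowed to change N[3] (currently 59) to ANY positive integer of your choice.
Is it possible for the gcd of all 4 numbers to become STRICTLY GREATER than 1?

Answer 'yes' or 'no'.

Answer: yes

Derivation:
Current gcd = 1
gcd of all OTHER numbers (without N[3]=59): gcd([54, 24, 18]) = 6
The new gcd after any change is gcd(6, new_value).
This can be at most 6.
Since 6 > old gcd 1, the gcd CAN increase (e.g., set N[3] = 6).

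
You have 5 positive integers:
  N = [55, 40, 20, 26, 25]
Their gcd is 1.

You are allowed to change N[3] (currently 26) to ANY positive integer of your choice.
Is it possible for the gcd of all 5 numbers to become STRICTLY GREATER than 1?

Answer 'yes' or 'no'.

Current gcd = 1
gcd of all OTHER numbers (without N[3]=26): gcd([55, 40, 20, 25]) = 5
The new gcd after any change is gcd(5, new_value).
This can be at most 5.
Since 5 > old gcd 1, the gcd CAN increase (e.g., set N[3] = 5).

Answer: yes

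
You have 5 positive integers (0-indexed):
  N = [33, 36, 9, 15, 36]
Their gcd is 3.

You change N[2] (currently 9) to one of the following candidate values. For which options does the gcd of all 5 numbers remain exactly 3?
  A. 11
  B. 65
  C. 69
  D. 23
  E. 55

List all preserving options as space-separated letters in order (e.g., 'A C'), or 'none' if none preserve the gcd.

Answer: C

Derivation:
Old gcd = 3; gcd of others (without N[2]) = 3
New gcd for candidate v: gcd(3, v). Preserves old gcd iff gcd(3, v) = 3.
  Option A: v=11, gcd(3,11)=1 -> changes
  Option B: v=65, gcd(3,65)=1 -> changes
  Option C: v=69, gcd(3,69)=3 -> preserves
  Option D: v=23, gcd(3,23)=1 -> changes
  Option E: v=55, gcd(3,55)=1 -> changes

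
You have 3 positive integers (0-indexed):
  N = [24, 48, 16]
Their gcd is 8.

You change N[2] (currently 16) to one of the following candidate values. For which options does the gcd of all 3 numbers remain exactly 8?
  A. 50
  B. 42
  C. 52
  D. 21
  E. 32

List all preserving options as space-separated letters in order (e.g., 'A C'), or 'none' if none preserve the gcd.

Answer: E

Derivation:
Old gcd = 8; gcd of others (without N[2]) = 24
New gcd for candidate v: gcd(24, v). Preserves old gcd iff gcd(24, v) = 8.
  Option A: v=50, gcd(24,50)=2 -> changes
  Option B: v=42, gcd(24,42)=6 -> changes
  Option C: v=52, gcd(24,52)=4 -> changes
  Option D: v=21, gcd(24,21)=3 -> changes
  Option E: v=32, gcd(24,32)=8 -> preserves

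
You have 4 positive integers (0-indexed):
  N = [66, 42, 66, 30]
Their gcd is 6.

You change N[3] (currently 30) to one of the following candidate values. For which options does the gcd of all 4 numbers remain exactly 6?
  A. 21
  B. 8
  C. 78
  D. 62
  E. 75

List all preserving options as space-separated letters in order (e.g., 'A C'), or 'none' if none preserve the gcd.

Old gcd = 6; gcd of others (without N[3]) = 6
New gcd for candidate v: gcd(6, v). Preserves old gcd iff gcd(6, v) = 6.
  Option A: v=21, gcd(6,21)=3 -> changes
  Option B: v=8, gcd(6,8)=2 -> changes
  Option C: v=78, gcd(6,78)=6 -> preserves
  Option D: v=62, gcd(6,62)=2 -> changes
  Option E: v=75, gcd(6,75)=3 -> changes

Answer: C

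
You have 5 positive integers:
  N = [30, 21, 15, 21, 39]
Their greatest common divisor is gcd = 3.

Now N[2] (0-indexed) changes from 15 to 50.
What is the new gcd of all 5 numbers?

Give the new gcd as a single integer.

Answer: 1

Derivation:
Numbers: [30, 21, 15, 21, 39], gcd = 3
Change: index 2, 15 -> 50
gcd of the OTHER numbers (without index 2): gcd([30, 21, 21, 39]) = 3
New gcd = gcd(g_others, new_val) = gcd(3, 50) = 1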